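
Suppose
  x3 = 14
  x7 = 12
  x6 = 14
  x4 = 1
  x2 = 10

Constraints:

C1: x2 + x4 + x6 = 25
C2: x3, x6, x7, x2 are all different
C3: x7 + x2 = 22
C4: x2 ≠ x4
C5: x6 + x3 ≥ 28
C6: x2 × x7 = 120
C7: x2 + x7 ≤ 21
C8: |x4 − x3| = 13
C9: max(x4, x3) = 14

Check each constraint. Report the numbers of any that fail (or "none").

C1: x2 + x4 + x6 = 10 + 1 + 14 = 25 — satisfied.
C2: x3 = x6 = 14, not all different — violated.
C3: x7 + x2 = 12 + 10 = 22 — satisfied.
C4: x2 = 10, x4 = 1; distinct — satisfied.
C5: x6 + x3 = 14 + 14 = 28; 28 ≥ 28 — satisfied.
C6: x2 × x7 = 10 × 12 = 120 — satisfied.
C7: x2 + x7 = 10 + 12 = 22; 22 > 21, bound 21 not met — violated.
C8: |1 − 14| = 13 — satisfied.
C9: max(1, 14) = 14 — satisfied.

Constraints 2, 7 are violated.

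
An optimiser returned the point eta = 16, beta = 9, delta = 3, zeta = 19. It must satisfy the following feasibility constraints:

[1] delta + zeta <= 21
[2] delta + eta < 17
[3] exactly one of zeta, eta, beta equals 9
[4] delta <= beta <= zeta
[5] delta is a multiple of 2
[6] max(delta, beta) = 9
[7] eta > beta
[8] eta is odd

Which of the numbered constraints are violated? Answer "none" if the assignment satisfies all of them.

[1] delta + zeta = 3 + 19 = 22; 22 > 21, bound 21 not met — does not hold.
[2] delta + eta = 3 + 16 = 19; 19 ≥ 17, bound 17 not met — does not hold.
[3] zeta=19, eta=16, beta=9; 1 of them equals 9 — holds.
[4] values 3 <= 9 <= 19 — holds.
[5] 3 = 2*1 + 1, so 2 does not divide 3 — does not hold.
[6] max(3, 9) = 9 — holds.
[7] eta = 16, beta = 9; 16 > 9 — holds.
[8] eta = 16 is even — does not hold.

Constraints 1, 2, 5, 8 do not hold.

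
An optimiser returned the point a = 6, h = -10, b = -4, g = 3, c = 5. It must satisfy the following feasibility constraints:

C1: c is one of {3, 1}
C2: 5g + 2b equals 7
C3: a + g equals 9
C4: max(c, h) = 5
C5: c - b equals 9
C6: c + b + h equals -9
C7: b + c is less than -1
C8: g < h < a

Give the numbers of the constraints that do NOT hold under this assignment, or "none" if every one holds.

C1: c = 5 is not in {3, 1} — does not hold.
C2: 5g + 2b = 5(3) + 2(-4) = 7 — holds.
C3: a + g = 6 + 3 = 9 — holds.
C4: max(5, -10) = 5 — holds.
C5: c - b = 5 - (-4) = 9 — holds.
C6: c + b + h = 5 + (-4) + (-10) = -9 — holds.
C7: b + c = -4 + 5 = 1; 1 ≥ -1, bound -1 not met — does not hold.
C8: values 3, -10, 6; g = 3 is not < h = -10 — does not hold.

Constraints 1, 7, 8 do not hold.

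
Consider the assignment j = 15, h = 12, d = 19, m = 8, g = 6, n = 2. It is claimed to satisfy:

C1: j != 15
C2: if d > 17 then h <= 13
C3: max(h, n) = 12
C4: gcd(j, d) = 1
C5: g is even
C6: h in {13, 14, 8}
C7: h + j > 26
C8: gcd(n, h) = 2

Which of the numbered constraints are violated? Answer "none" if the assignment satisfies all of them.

The assignment fails constraints 1 and 6.

C1: j = 15, but 15 is required to differ  fails
C2: d = 19 > 17, so we need h ≤ 13; h = 12 ≤ 13  holds
C3: max(12, 2) = 12  holds
C4: gcd(15, 19) = 1  holds
C5: g = 6 is even  holds
C6: h = 12 is not in {13, 14, 8}  fails
C7: h + j = 12 + 15 = 27; 27 > 26  holds
C8: gcd(2, 12) = 2  holds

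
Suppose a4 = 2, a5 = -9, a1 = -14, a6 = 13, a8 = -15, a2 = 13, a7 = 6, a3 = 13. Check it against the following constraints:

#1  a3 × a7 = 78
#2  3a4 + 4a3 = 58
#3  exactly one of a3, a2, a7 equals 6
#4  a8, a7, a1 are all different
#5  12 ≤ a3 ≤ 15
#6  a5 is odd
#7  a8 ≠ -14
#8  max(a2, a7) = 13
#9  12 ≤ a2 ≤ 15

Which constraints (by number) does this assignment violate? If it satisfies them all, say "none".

None — every constraint holds.

#1 a3 × a7 = 13 × 6 = 78 — OK.
#2 3a4 + 4a3 = 3(2) + 4(13) = 58 — OK.
#3 a3=13, a2=13, a7=6; 1 of them equals 6 — OK.
#4 values -15, 6, -14 are pairwise distinct — OK.
#5 a3 = 13 lies in [12, 15] — OK.
#6 a5 = -9 is odd — OK.
#7 a8 = -15, and -15 ≠ -14 — OK.
#8 max(13, 6) = 13 — OK.
#9 a2 = 13 lies in [12, 15] — OK.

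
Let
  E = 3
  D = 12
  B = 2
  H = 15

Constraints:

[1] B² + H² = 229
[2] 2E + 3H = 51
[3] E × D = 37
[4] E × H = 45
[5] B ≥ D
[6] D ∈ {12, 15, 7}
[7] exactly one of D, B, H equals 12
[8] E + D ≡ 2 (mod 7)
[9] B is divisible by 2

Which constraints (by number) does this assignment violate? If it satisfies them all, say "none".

Violated: 3, 5, 8.

[1] B² + H² = 2² + 15² = 4 + 225 = 229 — holds.
[2] 2E + 3H = 2(3) + 3(15) = 51 — holds.
[3] E × D = 3 × 12 = 36, not 37 — fails.
[4] E × H = 3 × 15 = 45 — holds.
[5] B = 2, D = 12; 2 < 12 (want ≥) — fails.
[6] D = 12 is in {12, 15, 7} — holds.
[7] D=12, B=2, H=15; 1 of them equals 12 — holds.
[8] E + D = 15; 15 mod 7 = 1, not 2 — fails.
[9] 2 / 2 = 1, so 2 divides 2 — holds.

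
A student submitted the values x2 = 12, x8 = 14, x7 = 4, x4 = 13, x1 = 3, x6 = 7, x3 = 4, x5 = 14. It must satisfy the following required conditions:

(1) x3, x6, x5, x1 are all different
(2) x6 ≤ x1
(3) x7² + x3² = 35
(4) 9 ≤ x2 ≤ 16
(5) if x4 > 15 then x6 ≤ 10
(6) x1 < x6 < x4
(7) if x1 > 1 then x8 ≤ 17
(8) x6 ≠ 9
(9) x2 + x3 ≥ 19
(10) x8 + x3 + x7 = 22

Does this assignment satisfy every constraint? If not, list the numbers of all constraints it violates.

Violated: 2, 3, and 9.

(1) values 4, 7, 14, 3 are pairwise distinct  OK
(2) x6 = 7, x1 = 3; 7 > 3 (want ≤)  FAIL
(3) x7² + x3² = 4² + 4² = 16 + 16 = 32, not 35  FAIL
(4) x2 = 12 lies in [9, 16]  OK
(5) x4 = 13, not > 15; antecedent false, conditional vacuously true  OK
(6) values 3 < 7 < 13  OK
(7) x1 = 3 > 1, so we need x8 ≤ 17; x8 = 14 ≤ 17  OK
(8) x6 = 7, and 7 ≠ 9  OK
(9) x2 + x3 = 12 + 4 = 16; 16 < 19, bound 19 not met  FAIL
(10) x8 + x3 + x7 = 14 + 4 + 4 = 22  OK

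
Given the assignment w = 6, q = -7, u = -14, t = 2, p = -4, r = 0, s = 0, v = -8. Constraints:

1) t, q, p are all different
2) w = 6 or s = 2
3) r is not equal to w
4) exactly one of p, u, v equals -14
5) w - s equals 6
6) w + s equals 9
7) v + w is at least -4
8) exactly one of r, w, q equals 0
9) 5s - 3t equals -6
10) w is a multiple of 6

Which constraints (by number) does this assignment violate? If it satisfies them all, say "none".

1) values 2, -7, -4 are pairwise distinct — satisfied.
2) w = 6 = 6 (first disjunct) — satisfied.
3) r = 0, w = 6; distinct — satisfied.
4) p=-4, u=-14, v=-8; 1 of them equals -14 — satisfied.
5) w - s = 6 - 0 = 6 — satisfied.
6) w + s = 6 + 0 = 6, not 9 — violated.
7) v + w = -8 + 6 = -2; -2 ≥ -4 — satisfied.
8) r=0, w=6, q=-7; 1 of them equals 0 — satisfied.
9) 5s - 3t = 5(0) - 3(2) = -6 — satisfied.
10) 6 / 6 = 1, so 6 divides 6 — satisfied.

Constraint 6 does not hold.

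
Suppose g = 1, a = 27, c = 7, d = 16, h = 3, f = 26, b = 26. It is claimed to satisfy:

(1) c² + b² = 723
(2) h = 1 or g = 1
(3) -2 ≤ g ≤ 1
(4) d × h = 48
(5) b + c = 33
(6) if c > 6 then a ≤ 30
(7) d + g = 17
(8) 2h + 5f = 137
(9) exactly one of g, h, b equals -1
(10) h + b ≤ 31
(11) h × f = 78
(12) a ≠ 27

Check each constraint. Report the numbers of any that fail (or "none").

No — constraints 1, 8, 9, 12 are not satisfied.

(1) c² + b² = 7² + 26² = 49 + 676 = 725, not 723  ✘
(2) h = 3 ≠ 1, but g = 1 = 1 (second disjunct)  ✔
(3) g = 1 lies in [-2, 1]  ✔
(4) d × h = 16 × 3 = 48  ✔
(5) b + c = 26 + 7 = 33  ✔
(6) c = 7 > 6, so we need a ≤ 30; a = 27 ≤ 30  ✔
(7) d + g = 16 + 1 = 17  ✔
(8) 2h + 5f = 2(3) + 5(26) = 136, not 137  ✘
(9) g=1, h=3, b=26; 0 of them equal -1, not exactly one  ✘
(10) h + b = 3 + 26 = 29; 29 ≤ 31  ✔
(11) h × f = 3 × 26 = 78  ✔
(12) a = 27, but 27 is required to differ  ✘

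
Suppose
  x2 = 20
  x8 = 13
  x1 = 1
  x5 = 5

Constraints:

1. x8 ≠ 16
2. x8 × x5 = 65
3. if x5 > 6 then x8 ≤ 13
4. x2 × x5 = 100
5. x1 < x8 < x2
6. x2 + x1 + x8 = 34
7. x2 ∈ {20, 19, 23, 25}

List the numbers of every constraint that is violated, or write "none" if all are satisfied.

All constraints are satisfied.

1. x8 = 13, and 13 ≠ 16 — holds.
2. x8 × x5 = 13 × 5 = 65 — holds.
3. x5 = 5, not > 6; antecedent false, conditional vacuously true — holds.
4. x2 × x5 = 20 × 5 = 100 — holds.
5. values 1 < 13 < 20 — holds.
6. x2 + x1 + x8 = 20 + 1 + 13 = 34 — holds.
7. x2 = 20 is in {20, 19, 23, 25} — holds.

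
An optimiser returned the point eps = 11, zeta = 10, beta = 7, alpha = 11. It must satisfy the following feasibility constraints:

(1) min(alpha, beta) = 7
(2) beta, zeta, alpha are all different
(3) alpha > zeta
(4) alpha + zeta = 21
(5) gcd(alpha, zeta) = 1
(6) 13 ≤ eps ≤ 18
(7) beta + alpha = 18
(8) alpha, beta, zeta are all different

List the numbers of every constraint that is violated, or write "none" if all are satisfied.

(1) min(11, 7) = 7 — holds.
(2) values 7, 10, 11 are pairwise distinct — holds.
(3) alpha = 11, zeta = 10; 11 > 10 — holds.
(4) alpha + zeta = 11 + 10 = 21 — holds.
(5) gcd(11, 10) = 1 — holds.
(6) eps = 11 is outside [13, 18] — does not hold.
(7) beta + alpha = 7 + 11 = 18 — holds.
(8) values 11, 7, 10 are pairwise distinct — holds.

Constraint 6 is violated.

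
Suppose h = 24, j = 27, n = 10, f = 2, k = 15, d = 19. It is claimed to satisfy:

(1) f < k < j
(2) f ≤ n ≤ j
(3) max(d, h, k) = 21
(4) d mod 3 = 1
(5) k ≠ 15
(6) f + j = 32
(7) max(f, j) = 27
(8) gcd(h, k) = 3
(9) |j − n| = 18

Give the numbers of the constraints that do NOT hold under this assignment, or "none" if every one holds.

(1) values 2 < 15 < 27  OK
(2) values 2 ≤ 10 ≤ 27  OK
(3) max(19, 24, 15) = 24, not 21  FAIL
(4) 19 mod 3 = 1  OK
(5) k = 15, but 15 is required to differ  FAIL
(6) f + j = 2 + 27 = 29, not 32  FAIL
(7) max(2, 27) = 27  OK
(8) gcd(24, 15) = 3  OK
(9) |27 − 10| = 17, not 18  FAIL

Violated: 3, 5, 6, and 9.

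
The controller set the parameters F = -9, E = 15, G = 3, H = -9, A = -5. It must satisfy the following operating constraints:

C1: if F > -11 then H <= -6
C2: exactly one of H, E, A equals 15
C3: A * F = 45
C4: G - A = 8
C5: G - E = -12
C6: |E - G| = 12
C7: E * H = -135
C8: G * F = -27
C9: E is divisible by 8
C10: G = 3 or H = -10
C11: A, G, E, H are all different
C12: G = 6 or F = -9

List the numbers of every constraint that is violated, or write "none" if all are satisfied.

No — constraint 9 is not satisfied.

C1: F = -9 > -11, so we need H ≤ -6; H = -9 ≤ -6 — OK.
C2: H=-9, E=15, A=-5; 1 of them equals 15 — OK.
C3: A * F = -5 * (-9) = 45 — OK.
C4: G - A = 3 - (-5) = 8 — OK.
C5: G - E = 3 - 15 = -12 — OK.
C6: |15 - 3| = 12 — OK.
C7: E * H = 15 * (-9) = -135 — OK.
C8: G * F = 3 * (-9) = -27 — OK.
C9: 15 = 8*1 + 7, so 8 does not divide 15 — violated.
C10: G = 3 = 3 (first disjunct) — OK.
C11: values -5, 3, 15, -9 are pairwise distinct — OK.
C12: G = 3 ≠ 6, but F = -9 = -9 (second disjunct) — OK.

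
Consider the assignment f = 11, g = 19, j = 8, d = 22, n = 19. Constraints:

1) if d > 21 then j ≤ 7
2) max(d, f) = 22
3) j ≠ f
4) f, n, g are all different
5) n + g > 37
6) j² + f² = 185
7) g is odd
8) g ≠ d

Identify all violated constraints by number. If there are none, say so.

1) d = 22 > 21, so we need j ≤ 7; but j = 8 > 7  FAIL
2) max(22, 11) = 22  OK
3) j = 8, f = 11; distinct  OK
4) n = g = 19, not all different  FAIL
5) n + g = 19 + 19 = 38; 38 > 37  OK
6) j² + f² = 8² + 11² = 64 + 121 = 185  OK
7) g = 19 is odd  OK
8) g = 19, d = 22; distinct  OK

Constraints 1, 4 are violated.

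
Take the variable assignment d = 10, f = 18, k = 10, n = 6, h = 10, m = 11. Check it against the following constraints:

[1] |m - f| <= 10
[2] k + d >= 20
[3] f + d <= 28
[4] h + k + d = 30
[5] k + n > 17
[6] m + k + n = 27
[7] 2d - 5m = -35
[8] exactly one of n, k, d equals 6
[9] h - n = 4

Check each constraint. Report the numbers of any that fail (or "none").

Violated: 5.

[1] |11 - 18| = 7; 7 ≤ 10  ✓
[2] k + d = 10 + 10 = 20; 20 ≥ 20  ✓
[3] f + d = 18 + 10 = 28; 28 ≤ 28  ✓
[4] h + k + d = 10 + 10 + 10 = 30  ✓
[5] k + n = 10 + 6 = 16; 16 ≤ 17, bound 17 not met  ✗
[6] m + k + n = 11 + 10 + 6 = 27  ✓
[7] 2d - 5m = 2(10) - 5(11) = -35  ✓
[8] n=6, k=10, d=10; 1 of them equals 6  ✓
[9] h - n = 10 - 6 = 4  ✓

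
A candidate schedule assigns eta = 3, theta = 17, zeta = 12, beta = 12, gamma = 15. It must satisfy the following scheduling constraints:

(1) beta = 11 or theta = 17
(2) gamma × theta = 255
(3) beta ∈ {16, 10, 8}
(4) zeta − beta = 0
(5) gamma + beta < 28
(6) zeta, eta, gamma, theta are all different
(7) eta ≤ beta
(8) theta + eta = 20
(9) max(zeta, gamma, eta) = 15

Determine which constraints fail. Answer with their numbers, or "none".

(1) beta = 12 ≠ 11, but theta = 17 = 17 (second disjunct) — OK.
(2) gamma × theta = 15 × 17 = 255 — OK.
(3) beta = 12 is not in {16, 10, 8} — violated.
(4) zeta − beta = 12 − 12 = 0 — OK.
(5) gamma + beta = 15 + 12 = 27; 27 < 28 — OK.
(6) values 12, 3, 15, 17 are pairwise distinct — OK.
(7) eta = 3, beta = 12; 3 ≤ 12 — OK.
(8) theta + eta = 17 + 3 = 20 — OK.
(9) max(12, 15, 3) = 15 — OK.

Constraint 3 does not hold.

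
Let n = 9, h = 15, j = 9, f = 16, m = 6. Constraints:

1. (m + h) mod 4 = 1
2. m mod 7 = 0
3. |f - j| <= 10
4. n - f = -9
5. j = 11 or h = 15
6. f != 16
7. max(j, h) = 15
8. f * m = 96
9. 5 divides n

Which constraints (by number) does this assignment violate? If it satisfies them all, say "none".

1. m + h = 21; 21 mod 4 = 1  ✓
2. 6 mod 7 = 6, not 0  ✗
3. |16 - 9| = 7; 7 ≤ 10  ✓
4. n - f = 9 - 16 = -7, not -9  ✗
5. j = 9 ≠ 11, but h = 15 = 15 (second disjunct)  ✓
6. f = 16, but 16 is required to differ  ✗
7. max(9, 15) = 15  ✓
8. f * m = 16 * 6 = 96  ✓
9. 9 = 5*1 + 4, so 5 does not divide 9  ✗

Violated: 2, 4, 6, 9.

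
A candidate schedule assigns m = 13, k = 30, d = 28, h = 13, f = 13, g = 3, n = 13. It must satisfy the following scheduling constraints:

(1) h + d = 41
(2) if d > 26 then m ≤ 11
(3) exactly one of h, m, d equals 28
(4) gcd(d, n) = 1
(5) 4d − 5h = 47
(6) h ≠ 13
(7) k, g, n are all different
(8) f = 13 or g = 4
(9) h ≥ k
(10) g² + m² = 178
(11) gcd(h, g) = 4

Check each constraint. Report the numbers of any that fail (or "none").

(1) h + d = 13 + 28 = 41  ✔
(2) d = 28 > 26, so we need m ≤ 11; but m = 13 > 11  ✘
(3) h=13, m=13, d=28; 1 of them equals 28  ✔
(4) gcd(28, 13) = 1  ✔
(5) 4d − 5h = 4(28) − 5(13) = 47  ✔
(6) h = 13, but 13 is required to differ  ✘
(7) values 30, 3, 13 are pairwise distinct  ✔
(8) f = 13 = 13 (first disjunct)  ✔
(9) h = 13, k = 30; 13 < 30 (want ≥)  ✘
(10) g² + m² = 3² + 13² = 9 + 169 = 178  ✔
(11) gcd(13, 3) = 1, not 4  ✘

The assignment fails constraints 2, 6, 9, and 11.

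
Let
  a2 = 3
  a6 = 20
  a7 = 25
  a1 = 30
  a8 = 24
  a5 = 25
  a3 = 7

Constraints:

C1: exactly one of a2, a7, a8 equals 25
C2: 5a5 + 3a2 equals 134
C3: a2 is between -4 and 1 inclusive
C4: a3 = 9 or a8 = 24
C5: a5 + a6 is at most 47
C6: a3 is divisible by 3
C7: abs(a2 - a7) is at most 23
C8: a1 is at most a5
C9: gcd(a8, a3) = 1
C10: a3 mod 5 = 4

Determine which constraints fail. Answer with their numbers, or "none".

C1: a2=3, a7=25, a8=24; 1 of them equals 25 — holds.
C2: 5a5 + 3a2 = 5(25) + 3(3) = 134 — holds.
C3: a2 = 3 is outside [-4, 1] — does not hold.
C4: a3 = 7 ≠ 9, but a8 = 24 = 24 (second disjunct) — holds.
C5: a5 + a6 = 25 + 20 = 45; 45 ≤ 47 — holds.
C6: 7 = 3*2 + 1, so 3 does not divide 7 — does not hold.
C7: abs(3 - 25) = 22; 22 ≤ 23 — holds.
C8: a1 = 30, a5 = 25; 30 > 25 (want ≤) — does not hold.
C9: gcd(24, 7) = 1 — holds.
C10: 7 mod 5 = 2, not 4 — does not hold.

No — constraints 3, 6, 8, and 10 are not satisfied.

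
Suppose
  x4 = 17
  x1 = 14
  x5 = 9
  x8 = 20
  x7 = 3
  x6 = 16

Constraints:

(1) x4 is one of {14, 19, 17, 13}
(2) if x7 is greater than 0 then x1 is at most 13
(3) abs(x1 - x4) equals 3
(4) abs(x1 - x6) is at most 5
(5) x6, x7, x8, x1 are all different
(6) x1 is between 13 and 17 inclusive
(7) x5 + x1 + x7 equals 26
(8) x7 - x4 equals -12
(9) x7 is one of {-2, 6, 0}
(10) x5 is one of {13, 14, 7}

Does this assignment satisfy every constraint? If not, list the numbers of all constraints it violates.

Constraints 2, 8, 9, and 10 are violated.

(1) x4 = 17 is in {14, 19, 17, 13}  true
(2) x7 = 3 > 0, so we need x1 ≤ 13; but x1 = 14 > 13  false
(3) abs(14 - 17) = 3  true
(4) abs(14 - 16) = 2; 2 ≤ 5  true
(5) values 16, 3, 20, 14 are pairwise distinct  true
(6) x1 = 14 lies in [13, 17]  true
(7) x5 + x1 + x7 = 9 + 14 + 3 = 26  true
(8) x7 - x4 = 3 - 17 = -14, not -12  false
(9) x7 = 3 is not in {-2, 6, 0}  false
(10) x5 = 9 is not in {13, 14, 7}  false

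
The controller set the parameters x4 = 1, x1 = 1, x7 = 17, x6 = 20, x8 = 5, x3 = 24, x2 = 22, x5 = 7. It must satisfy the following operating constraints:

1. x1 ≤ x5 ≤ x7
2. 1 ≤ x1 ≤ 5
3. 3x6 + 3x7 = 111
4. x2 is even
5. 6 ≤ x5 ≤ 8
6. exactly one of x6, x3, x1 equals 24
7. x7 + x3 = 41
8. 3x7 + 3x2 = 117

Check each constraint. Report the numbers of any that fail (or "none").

The assignment satisfies every constraint.

1. values 1 ≤ 7 ≤ 17  holds
2. x1 = 1 lies in [1, 5]  holds
3. 3x6 + 3x7 = 3(20) + 3(17) = 111  holds
4. x2 = 22 is even  holds
5. x5 = 7 lies in [6, 8]  holds
6. x6=20, x3=24, x1=1; 1 of them equals 24  holds
7. x7 + x3 = 17 + 24 = 41  holds
8. 3x7 + 3x2 = 3(17) + 3(22) = 117  holds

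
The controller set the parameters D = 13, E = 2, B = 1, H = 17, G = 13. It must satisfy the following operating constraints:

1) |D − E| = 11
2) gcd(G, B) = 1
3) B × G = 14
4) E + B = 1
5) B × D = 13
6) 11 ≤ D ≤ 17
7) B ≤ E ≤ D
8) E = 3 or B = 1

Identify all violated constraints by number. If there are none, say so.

1) |13 − 2| = 11 — holds.
2) gcd(13, 1) = 1 — holds.
3) B × G = 1 × 13 = 13, not 14 — does not hold.
4) E + B = 2 + 1 = 3, not 1 — does not hold.
5) B × D = 1 × 13 = 13 — holds.
6) D = 13 lies in [11, 17] — holds.
7) values 1 ≤ 2 ≤ 13 — holds.
8) E = 2 ≠ 3, but B = 1 = 1 (second disjunct) — holds.

No — constraints 3, 4 are not satisfied.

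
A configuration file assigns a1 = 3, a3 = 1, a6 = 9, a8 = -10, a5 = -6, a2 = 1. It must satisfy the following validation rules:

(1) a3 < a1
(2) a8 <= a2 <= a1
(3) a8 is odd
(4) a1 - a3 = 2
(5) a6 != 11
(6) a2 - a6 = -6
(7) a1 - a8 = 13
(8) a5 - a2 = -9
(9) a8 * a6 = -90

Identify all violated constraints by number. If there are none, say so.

The assignment fails constraints 3, 6, 8.

(1) a3 = 1, a1 = 3; 1 < 3  ✓
(2) values -10 <= 1 <= 3  ✓
(3) a8 = -10 is even  ✗
(4) a1 - a3 = 3 - 1 = 2  ✓
(5) a6 = 9, and 9 ≠ 11  ✓
(6) a2 - a6 = 1 - 9 = -8, not -6  ✗
(7) a1 - a8 = 3 - (-10) = 13  ✓
(8) a5 - a2 = -6 - 1 = -7, not -9  ✗
(9) a8 * a6 = -10 * 9 = -90  ✓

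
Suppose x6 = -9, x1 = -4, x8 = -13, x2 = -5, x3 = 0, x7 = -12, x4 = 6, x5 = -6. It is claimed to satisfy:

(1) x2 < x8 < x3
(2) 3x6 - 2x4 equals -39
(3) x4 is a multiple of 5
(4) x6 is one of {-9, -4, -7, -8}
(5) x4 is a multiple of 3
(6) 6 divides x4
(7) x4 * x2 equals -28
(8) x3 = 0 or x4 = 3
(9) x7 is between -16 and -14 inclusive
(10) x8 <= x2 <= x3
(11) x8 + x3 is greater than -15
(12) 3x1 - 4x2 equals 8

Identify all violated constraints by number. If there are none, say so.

(1) values -5, -13, 0; x2 = -5 is not < x8 = -13  false
(2) 3x6 - 2x4 = 3(-9) - 2(6) = -39  true
(3) 6 = 5*1 + 1, so 5 does not divide 6  false
(4) x6 = -9 is in {-9, -4, -7, -8}  true
(5) 6 / 3 = 2, so 3 divides 6  true
(6) 6 / 6 = 1, so 6 divides 6  true
(7) x4 * x2 = 6 * (-5) = -30, not -28  false
(8) x3 = 0 = 0 (first disjunct)  true
(9) x7 = -12 is outside [-16, -14]  false
(10) values -13 <= -5 <= 0  true
(11) x8 + x3 = -13 + 0 = -13; -13 > -15  true
(12) 3x1 - 4x2 = 3(-4) - 4(-5) = 8  true

The assignment fails constraints 1, 3, 7, and 9.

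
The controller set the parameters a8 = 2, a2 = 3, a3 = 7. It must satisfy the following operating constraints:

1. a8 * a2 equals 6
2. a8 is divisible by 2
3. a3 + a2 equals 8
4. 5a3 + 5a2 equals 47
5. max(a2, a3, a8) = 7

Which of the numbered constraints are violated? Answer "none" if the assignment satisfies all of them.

Constraints 3 and 4 are violated.

1. a8 * a2 = 2 * 3 = 6 — holds.
2. 2 / 2 = 1, so 2 divides 2 — holds.
3. a3 + a2 = 7 + 3 = 10, not 8 — fails.
4. 5a3 + 5a2 = 5(7) + 5(3) = 50, not 47 — fails.
5. max(3, 7, 2) = 7 — holds.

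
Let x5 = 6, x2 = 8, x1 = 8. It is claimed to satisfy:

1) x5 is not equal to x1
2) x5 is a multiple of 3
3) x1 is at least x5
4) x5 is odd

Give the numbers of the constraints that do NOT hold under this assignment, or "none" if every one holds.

1) x5 = 6, x1 = 8; distinct  true
2) 6 / 3 = 2, so 3 divides 6  true
3) x1 = 8, x5 = 6; 8 ≥ 6  true
4) x5 = 6 is even  false

Violated: 4.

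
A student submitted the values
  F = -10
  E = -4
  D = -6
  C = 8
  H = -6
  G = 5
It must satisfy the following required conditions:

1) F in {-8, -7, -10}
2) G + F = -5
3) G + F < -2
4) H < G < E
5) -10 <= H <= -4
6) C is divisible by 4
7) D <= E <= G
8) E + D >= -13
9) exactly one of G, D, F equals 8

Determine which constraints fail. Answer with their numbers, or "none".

1) F = -10 is in {-8, -7, -10} — OK.
2) G + F = 5 + (-10) = -5 — OK.
3) G + F = 5 + (-10) = -5; -5 < -2 — OK.
4) values -6, 5, -4; G = 5 is not < E = -4 — violated.
5) H = -6 lies in [-10, -4] — OK.
6) 8 / 4 = 2, so 4 divides 8 — OK.
7) values -6 <= -4 <= 5 — OK.
8) E + D = -4 + (-6) = -10; -10 ≥ -13 — OK.
9) G=5, D=-6, F=-10; 0 of them equal 8, not exactly one — violated.

Violated: 4 and 9.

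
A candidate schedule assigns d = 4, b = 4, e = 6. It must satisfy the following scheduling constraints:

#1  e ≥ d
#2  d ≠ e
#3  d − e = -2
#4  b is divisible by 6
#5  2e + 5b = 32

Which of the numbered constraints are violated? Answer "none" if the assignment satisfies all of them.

The assignment fails constraint 4.

#1 e = 6, d = 4; 6 ≥ 4 — OK.
#2 d = 4, e = 6; distinct — OK.
#3 d − e = 4 − 6 = -2 — OK.
#4 4 = 6×0 + 4, so 6 does not divide 4 — violated.
#5 2e + 5b = 2(6) + 5(4) = 32 — OK.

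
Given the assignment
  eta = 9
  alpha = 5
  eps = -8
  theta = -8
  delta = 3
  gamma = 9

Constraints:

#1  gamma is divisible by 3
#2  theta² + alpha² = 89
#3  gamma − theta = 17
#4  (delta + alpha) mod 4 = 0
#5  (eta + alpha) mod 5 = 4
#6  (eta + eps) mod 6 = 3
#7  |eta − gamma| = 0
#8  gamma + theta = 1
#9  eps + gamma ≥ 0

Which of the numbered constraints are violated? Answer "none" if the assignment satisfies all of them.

#1 9 / 3 = 3, so 3 divides 9  ✓
#2 theta² + alpha² = (-8)² + 5² = 64 + 25 = 89  ✓
#3 gamma − theta = 9 − (-8) = 17  ✓
#4 delta + alpha = 8; 8 mod 4 = 0  ✓
#5 eta + alpha = 14; 14 mod 5 = 4  ✓
#6 eta + eps = 1; 1 mod 6 = 1, not 3  ✗
#7 |9 − 9| = 0  ✓
#8 gamma + theta = 9 + (-8) = 1  ✓
#9 eps + gamma = -8 + 9 = 1; 1 ≥ 0  ✓

No — constraint 6 is not satisfied.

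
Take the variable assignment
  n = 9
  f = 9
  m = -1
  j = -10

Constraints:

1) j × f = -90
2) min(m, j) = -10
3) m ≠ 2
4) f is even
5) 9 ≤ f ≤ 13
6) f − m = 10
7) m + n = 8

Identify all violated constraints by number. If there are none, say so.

Constraint 4 is violated.

1) j × f = -10 × 9 = -90 — holds.
2) min(-1, -10) = -10 — holds.
3) m = -1, and -1 ≠ 2 — holds.
4) f = 9 is odd — does not hold.
5) f = 9 lies in [9, 13] — holds.
6) f − m = 9 − (-1) = 10 — holds.
7) m + n = -1 + 9 = 8 — holds.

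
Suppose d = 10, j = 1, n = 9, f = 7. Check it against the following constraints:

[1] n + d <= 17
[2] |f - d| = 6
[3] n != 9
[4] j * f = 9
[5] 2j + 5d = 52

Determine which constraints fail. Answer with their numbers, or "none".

[1] n + d = 9 + 10 = 19; 19 > 17, bound 17 not met  false
[2] |7 - 10| = 3, not 6  false
[3] n = 9, but 9 is required to differ  false
[4] j * f = 1 * 7 = 7, not 9  false
[5] 2j + 5d = 2(1) + 5(10) = 52  true

The assignment fails constraints 1, 2, 3, 4.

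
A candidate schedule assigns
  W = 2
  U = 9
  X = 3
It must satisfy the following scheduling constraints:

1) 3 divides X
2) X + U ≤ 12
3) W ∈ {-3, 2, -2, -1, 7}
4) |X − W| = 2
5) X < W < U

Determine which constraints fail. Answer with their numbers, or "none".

No — constraints 4, 5 are not satisfied.

1) 3 / 3 = 1, so 3 divides 3 — holds.
2) X + U = 3 + 9 = 12; 12 ≤ 12 — holds.
3) W = 2 is in {-3, 2, -2, -1, 7} — holds.
4) |3 − 2| = 1, not 2 — fails.
5) values 3, 2, 9; X = 3 is not < W = 2 — fails.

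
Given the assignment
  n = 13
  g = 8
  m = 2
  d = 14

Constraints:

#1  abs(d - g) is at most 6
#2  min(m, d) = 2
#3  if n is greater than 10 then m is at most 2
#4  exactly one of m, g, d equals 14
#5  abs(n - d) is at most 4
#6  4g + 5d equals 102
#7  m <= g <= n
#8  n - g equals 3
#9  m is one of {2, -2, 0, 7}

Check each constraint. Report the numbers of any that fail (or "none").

Constraint 8 does not hold.

#1 abs(14 - 8) = 6; 6 ≤ 6  true
#2 min(2, 14) = 2  true
#3 n = 13 > 10, so we need m ≤ 2; m = 2 ≤ 2  true
#4 m=2, g=8, d=14; 1 of them equals 14  true
#5 abs(13 - 14) = 1; 1 ≤ 4  true
#6 4g + 5d = 4(8) + 5(14) = 102  true
#7 values 2 <= 8 <= 13  true
#8 n - g = 13 - 8 = 5, not 3  false
#9 m = 2 is in {2, -2, 0, 7}  true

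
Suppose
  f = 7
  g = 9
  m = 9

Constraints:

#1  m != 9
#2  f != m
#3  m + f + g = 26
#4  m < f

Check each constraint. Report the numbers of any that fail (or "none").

#1 m = 9, but 9 is required to differ — violated.
#2 f = 7, m = 9; distinct — satisfied.
#3 m + f + g = 9 + 7 + 9 = 25, not 26 — violated.
#4 m = 9, f = 7; 9 ≥ 7 (want <) — violated.

No — constraints 1, 3, 4 are not satisfied.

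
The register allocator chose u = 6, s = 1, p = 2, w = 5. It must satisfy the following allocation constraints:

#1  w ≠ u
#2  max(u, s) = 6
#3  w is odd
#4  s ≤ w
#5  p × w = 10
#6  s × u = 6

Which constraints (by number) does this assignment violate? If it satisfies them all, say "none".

#1 w = 5, u = 6; distinct — holds.
#2 max(6, 1) = 6 — holds.
#3 w = 5 is odd — holds.
#4 s = 1, w = 5; 1 ≤ 5 — holds.
#5 p × w = 2 × 5 = 10 — holds.
#6 s × u = 1 × 6 = 6 — holds.

None — every constraint holds.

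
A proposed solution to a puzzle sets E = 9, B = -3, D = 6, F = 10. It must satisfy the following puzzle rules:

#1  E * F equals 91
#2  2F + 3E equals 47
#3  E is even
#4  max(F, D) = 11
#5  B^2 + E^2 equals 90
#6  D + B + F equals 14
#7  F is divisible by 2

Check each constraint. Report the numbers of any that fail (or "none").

#1 E * F = 9 * 10 = 90, not 91 — violated.
#2 2F + 3E = 2(10) + 3(9) = 47 — OK.
#3 E = 9 is odd — violated.
#4 max(10, 6) = 10, not 11 — violated.
#5 B^2 + E^2 = (-3)^2 + 9^2 = 9 + 81 = 90 — OK.
#6 D + B + F = 6 + (-3) + 10 = 13, not 14 — violated.
#7 10 / 2 = 5, so 2 divides 10 — OK.

Constraints 1, 3, 4, and 6 do not hold.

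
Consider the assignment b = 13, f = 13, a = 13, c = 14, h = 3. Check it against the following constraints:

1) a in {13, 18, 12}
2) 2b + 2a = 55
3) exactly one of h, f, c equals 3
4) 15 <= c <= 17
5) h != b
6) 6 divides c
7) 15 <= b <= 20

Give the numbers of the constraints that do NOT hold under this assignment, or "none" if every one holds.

The assignment fails constraints 2, 4, 6, 7.

1) a = 13 is in {13, 18, 12} — holds.
2) 2b + 2a = 2(13) + 2(13) = 52, not 55 — does not hold.
3) h=3, f=13, c=14; 1 of them equals 3 — holds.
4) c = 14 is outside [15, 17] — does not hold.
5) h = 3, b = 13; distinct — holds.
6) 14 = 6*2 + 2, so 6 does not divide 14 — does not hold.
7) b = 13 is outside [15, 20] — does not hold.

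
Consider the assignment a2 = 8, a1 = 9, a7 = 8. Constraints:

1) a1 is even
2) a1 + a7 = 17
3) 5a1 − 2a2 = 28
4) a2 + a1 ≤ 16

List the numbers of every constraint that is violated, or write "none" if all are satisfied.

The assignment fails constraints 1, 3, 4.

1) a1 = 9 is odd  false
2) a1 + a7 = 9 + 8 = 17  true
3) 5a1 − 2a2 = 5(9) − 2(8) = 29, not 28  false
4) a2 + a1 = 8 + 9 = 17; 17 > 16, bound 16 not met  false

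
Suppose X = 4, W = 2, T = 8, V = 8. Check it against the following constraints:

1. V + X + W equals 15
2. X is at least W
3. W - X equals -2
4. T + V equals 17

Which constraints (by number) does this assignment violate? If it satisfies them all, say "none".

1. V + X + W = 8 + 4 + 2 = 14, not 15  ✘
2. X = 4, W = 2; 4 ≥ 2  ✔
3. W - X = 2 - 4 = -2  ✔
4. T + V = 8 + 8 = 16, not 17  ✘

Constraints 1 and 4 are violated.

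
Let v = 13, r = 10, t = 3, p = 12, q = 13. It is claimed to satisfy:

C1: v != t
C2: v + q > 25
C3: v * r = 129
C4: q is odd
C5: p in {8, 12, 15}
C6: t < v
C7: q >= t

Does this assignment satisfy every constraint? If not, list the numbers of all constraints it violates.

C1: v = 13, t = 3; distinct — holds.
C2: v + q = 13 + 13 = 26; 26 > 25 — holds.
C3: v * r = 13 * 10 = 130, not 129 — fails.
C4: q = 13 is odd — holds.
C5: p = 12 is in {8, 12, 15} — holds.
C6: t = 3, v = 13; 3 < 13 — holds.
C7: q = 13, t = 3; 13 ≥ 3 — holds.

Violated: 3.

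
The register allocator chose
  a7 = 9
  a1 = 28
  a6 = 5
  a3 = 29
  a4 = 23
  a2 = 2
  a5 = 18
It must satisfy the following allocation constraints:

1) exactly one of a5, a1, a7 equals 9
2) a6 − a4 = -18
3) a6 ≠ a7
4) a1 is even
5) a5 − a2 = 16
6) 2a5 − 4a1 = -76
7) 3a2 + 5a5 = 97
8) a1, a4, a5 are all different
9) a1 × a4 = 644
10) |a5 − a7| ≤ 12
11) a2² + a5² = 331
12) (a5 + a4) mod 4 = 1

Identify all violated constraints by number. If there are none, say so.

1) a5=18, a1=28, a7=9; 1 of them equals 9 — holds.
2) a6 − a4 = 5 − 23 = -18 — holds.
3) a6 = 5, a7 = 9; distinct — holds.
4) a1 = 28 is even — holds.
5) a5 − a2 = 18 − 2 = 16 — holds.
6) 2a5 − 4a1 = 2(18) − 4(28) = -76 — holds.
7) 3a2 + 5a5 = 3(2) + 5(18) = 96, not 97 — fails.
8) values 28, 23, 18 are pairwise distinct — holds.
9) a1 × a4 = 28 × 23 = 644 — holds.
10) |18 − 9| = 9; 9 ≤ 12 — holds.
11) a2² + a5² = 2² + 18² = 4 + 324 = 328, not 331 — fails.
12) a5 + a4 = 41; 41 mod 4 = 1 — holds.

Constraints 7 and 11 are violated.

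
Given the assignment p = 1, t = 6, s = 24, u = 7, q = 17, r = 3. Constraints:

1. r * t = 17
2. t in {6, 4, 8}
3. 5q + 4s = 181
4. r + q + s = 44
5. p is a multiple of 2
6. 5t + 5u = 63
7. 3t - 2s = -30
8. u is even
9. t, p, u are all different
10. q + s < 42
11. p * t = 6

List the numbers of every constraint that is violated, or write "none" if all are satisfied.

1. r * t = 3 * 6 = 18, not 17 — violated.
2. t = 6 is in {6, 4, 8} — satisfied.
3. 5q + 4s = 5(17) + 4(24) = 181 — satisfied.
4. r + q + s = 3 + 17 + 24 = 44 — satisfied.
5. 1 = 2*0 + 1, so 2 does not divide 1 — violated.
6. 5t + 5u = 5(6) + 5(7) = 65, not 63 — violated.
7. 3t - 2s = 3(6) - 2(24) = -30 — satisfied.
8. u = 7 is odd — violated.
9. values 6, 1, 7 are pairwise distinct — satisfied.
10. q + s = 17 + 24 = 41; 41 < 42 — satisfied.
11. p * t = 1 * 6 = 6 — satisfied.

The assignment fails constraints 1, 5, 6, and 8.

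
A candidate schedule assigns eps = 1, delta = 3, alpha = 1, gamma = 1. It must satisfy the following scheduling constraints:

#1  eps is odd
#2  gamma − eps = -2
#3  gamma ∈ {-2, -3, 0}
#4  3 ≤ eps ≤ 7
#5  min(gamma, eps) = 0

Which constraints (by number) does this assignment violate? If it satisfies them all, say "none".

Violated: 2, 3, 4, and 5.

#1 eps = 1 is odd — holds.
#2 gamma − eps = 1 − 1 = 0, not -2 — fails.
#3 gamma = 1 is not in {-2, -3, 0} — fails.
#4 eps = 1 is outside [3, 7] — fails.
#5 min(1, 1) = 1, not 0 — fails.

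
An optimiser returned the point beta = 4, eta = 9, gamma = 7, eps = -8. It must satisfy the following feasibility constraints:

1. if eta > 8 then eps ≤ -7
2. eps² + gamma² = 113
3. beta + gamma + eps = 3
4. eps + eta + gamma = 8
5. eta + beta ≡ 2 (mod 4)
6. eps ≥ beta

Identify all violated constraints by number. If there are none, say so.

1. eta = 9 > 8, so we need eps ≤ -7; eps = -8 ≤ -7  ✔
2. eps² + gamma² = (-8)² + 7² = 64 + 49 = 113  ✔
3. beta + gamma + eps = 4 + 7 + (-8) = 3  ✔
4. eps + eta + gamma = -8 + 9 + 7 = 8  ✔
5. eta + beta = 13; 13 mod 4 = 1, not 2  ✘
6. eps = -8, beta = 4; -8 < 4 (want ≥)  ✘

Violated: 5 and 6.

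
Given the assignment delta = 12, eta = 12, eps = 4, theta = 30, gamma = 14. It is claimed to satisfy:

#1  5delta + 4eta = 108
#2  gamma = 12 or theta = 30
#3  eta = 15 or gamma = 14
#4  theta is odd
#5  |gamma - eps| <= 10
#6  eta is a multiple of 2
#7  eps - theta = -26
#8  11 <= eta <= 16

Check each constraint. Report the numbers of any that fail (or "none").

No — constraint 4 is not satisfied.

#1 5delta + 4eta = 5(12) + 4(12) = 108 — holds.
#2 gamma = 14 ≠ 12, but theta = 30 = 30 (second disjunct) — holds.
#3 eta = 12 ≠ 15, but gamma = 14 = 14 (second disjunct) — holds.
#4 theta = 30 is even — fails.
#5 |14 - 4| = 10; 10 ≤ 10 — holds.
#6 12 / 2 = 6, so 2 divides 12 — holds.
#7 eps - theta = 4 - 30 = -26 — holds.
#8 eta = 12 lies in [11, 16] — holds.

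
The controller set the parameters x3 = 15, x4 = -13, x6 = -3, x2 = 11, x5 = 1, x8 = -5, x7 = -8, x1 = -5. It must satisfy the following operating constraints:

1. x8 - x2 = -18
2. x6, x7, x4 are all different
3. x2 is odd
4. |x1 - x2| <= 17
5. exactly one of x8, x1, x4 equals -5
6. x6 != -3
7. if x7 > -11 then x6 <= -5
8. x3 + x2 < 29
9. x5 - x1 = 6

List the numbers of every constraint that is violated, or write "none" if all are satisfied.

1. x8 - x2 = -5 - 11 = -16, not -18  ✘
2. values -3, -8, -13 are pairwise distinct  ✔
3. x2 = 11 is odd  ✔
4. |-5 - 11| = 16; 16 ≤ 17  ✔
5. x8=-5, x1=-5, x4=-13; 2 of them equal -5, not exactly one  ✘
6. x6 = -3, but -3 is required to differ  ✘
7. x7 = -8 > -11, so we need x6 ≤ -5; but x6 = -3 > -5  ✘
8. x3 + x2 = 15 + 11 = 26; 26 < 29  ✔
9. x5 - x1 = 1 - (-5) = 6  ✔

Violated: 1, 5, 6, and 7.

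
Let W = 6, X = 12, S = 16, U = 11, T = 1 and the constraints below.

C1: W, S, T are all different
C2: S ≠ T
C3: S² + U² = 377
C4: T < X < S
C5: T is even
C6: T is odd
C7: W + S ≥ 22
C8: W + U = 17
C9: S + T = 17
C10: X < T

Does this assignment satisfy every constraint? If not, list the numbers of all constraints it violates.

C1: values 6, 16, 1 are pairwise distinct — OK.
C2: S = 16, T = 1; distinct — OK.
C3: S² + U² = 16² + 11² = 256 + 121 = 377 — OK.
C4: values 1 < 12 < 16 — OK.
C5: T = 1 is odd — violated.
C6: T = 1 is odd — OK.
C7: W + S = 6 + 16 = 22; 22 ≥ 22 — OK.
C8: W + U = 6 + 11 = 17 — OK.
C9: S + T = 16 + 1 = 17 — OK.
C10: X = 12, T = 1; 12 ≥ 1 (want <) — violated.

The assignment fails constraints 5 and 10.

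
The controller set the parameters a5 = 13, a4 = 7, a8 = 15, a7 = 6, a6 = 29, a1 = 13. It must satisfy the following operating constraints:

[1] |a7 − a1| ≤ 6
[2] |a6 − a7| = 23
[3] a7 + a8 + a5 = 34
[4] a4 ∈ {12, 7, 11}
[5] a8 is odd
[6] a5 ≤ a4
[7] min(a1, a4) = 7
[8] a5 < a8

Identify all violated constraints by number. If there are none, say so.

The assignment fails constraints 1 and 6.

[1] |6 − 13| = 7; 7 > 6, exceeds bound 6 — violated.
[2] |29 − 6| = 23 — OK.
[3] a7 + a8 + a5 = 6 + 15 + 13 = 34 — OK.
[4] a4 = 7 is in {12, 7, 11} — OK.
[5] a8 = 15 is odd — OK.
[6] a5 = 13, a4 = 7; 13 > 7 (want ≤) — violated.
[7] min(13, 7) = 7 — OK.
[8] a5 = 13, a8 = 15; 13 < 15 — OK.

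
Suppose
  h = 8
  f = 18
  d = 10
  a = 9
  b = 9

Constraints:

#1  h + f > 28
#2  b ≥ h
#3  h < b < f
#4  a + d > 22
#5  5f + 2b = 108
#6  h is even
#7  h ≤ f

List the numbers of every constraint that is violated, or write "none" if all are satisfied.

The assignment fails constraints 1, 4.

#1 h + f = 8 + 18 = 26; 26 ≤ 28, bound 28 not met — violated.
#2 b = 9, h = 8; 9 ≥ 8 — OK.
#3 values 8 < 9 < 18 — OK.
#4 a + d = 9 + 10 = 19; 19 ≤ 22, bound 22 not met — violated.
#5 5f + 2b = 5(18) + 2(9) = 108 — OK.
#6 h = 8 is even — OK.
#7 h = 8, f = 18; 8 ≤ 18 — OK.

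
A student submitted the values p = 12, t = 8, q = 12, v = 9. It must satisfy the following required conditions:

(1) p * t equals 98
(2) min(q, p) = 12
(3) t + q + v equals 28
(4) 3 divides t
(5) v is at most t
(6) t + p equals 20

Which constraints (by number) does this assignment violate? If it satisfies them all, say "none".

The assignment fails constraints 1, 3, 4, and 5.

(1) p * t = 12 * 8 = 96, not 98 — fails.
(2) min(12, 12) = 12 — holds.
(3) t + q + v = 8 + 12 + 9 = 29, not 28 — fails.
(4) 8 = 3*2 + 2, so 3 does not divide 8 — fails.
(5) v = 9, t = 8; 9 > 8 (want ≤) — fails.
(6) t + p = 8 + 12 = 20 — holds.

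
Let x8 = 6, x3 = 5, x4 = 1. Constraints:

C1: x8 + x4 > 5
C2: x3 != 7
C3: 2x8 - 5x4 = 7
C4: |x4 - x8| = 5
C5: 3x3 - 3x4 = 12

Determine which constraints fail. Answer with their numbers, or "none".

C1: x8 + x4 = 6 + 1 = 7; 7 > 5 — holds.
C2: x3 = 5, and 5 ≠ 7 — holds.
C3: 2x8 - 5x4 = 2(6) - 5(1) = 7 — holds.
C4: |1 - 6| = 5 — holds.
C5: 3x3 - 3x4 = 3(5) - 3(1) = 12 — holds.

None — every constraint holds.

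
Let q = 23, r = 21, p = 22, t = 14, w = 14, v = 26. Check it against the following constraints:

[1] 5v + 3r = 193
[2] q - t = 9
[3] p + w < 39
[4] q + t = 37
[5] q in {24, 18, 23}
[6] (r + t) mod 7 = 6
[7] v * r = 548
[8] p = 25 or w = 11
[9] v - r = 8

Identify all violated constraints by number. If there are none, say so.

Violated: 6, 7, 8, 9.

[1] 5v + 3r = 5(26) + 3(21) = 193 — satisfied.
[2] q - t = 23 - 14 = 9 — satisfied.
[3] p + w = 22 + 14 = 36; 36 < 39 — satisfied.
[4] q + t = 23 + 14 = 37 — satisfied.
[5] q = 23 is in {24, 18, 23} — satisfied.
[6] r + t = 35; 35 mod 7 = 0, not 6 — violated.
[7] v * r = 26 * 21 = 546, not 548 — violated.
[8] p = 22 ≠ 25 and w = 14 ≠ 11; both disjuncts false — violated.
[9] v - r = 26 - 21 = 5, not 8 — violated.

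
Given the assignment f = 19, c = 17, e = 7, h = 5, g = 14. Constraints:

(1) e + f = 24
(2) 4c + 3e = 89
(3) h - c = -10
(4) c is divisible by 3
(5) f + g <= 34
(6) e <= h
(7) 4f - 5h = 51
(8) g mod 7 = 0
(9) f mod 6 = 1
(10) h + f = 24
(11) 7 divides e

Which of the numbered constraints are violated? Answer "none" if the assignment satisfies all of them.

(1) e + f = 7 + 19 = 26, not 24  FAIL
(2) 4c + 3e = 4(17) + 3(7) = 89  OK
(3) h - c = 5 - 17 = -12, not -10  FAIL
(4) 17 = 3*5 + 2, so 3 does not divide 17  FAIL
(5) f + g = 19 + 14 = 33; 33 ≤ 34  OK
(6) e = 7, h = 5; 7 > 5 (want ≤)  FAIL
(7) 4f - 5h = 4(19) - 5(5) = 51  OK
(8) 14 mod 7 = 0  OK
(9) 19 mod 6 = 1  OK
(10) h + f = 5 + 19 = 24  OK
(11) 7 / 7 = 1, so 7 divides 7  OK

Constraints 1, 3, 4, 6 are violated.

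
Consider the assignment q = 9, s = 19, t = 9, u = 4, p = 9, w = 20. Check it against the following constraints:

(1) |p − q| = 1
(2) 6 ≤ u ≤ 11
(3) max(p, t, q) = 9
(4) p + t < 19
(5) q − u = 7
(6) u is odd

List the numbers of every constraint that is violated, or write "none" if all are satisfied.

(1) |9 − 9| = 0, not 1 — does not hold.
(2) u = 4 is outside [6, 11] — does not hold.
(3) max(9, 9, 9) = 9 — holds.
(4) p + t = 9 + 9 = 18; 18 < 19 — holds.
(5) q − u = 9 − 4 = 5, not 7 — does not hold.
(6) u = 4 is even — does not hold.

Violated: 1, 2, 5, and 6.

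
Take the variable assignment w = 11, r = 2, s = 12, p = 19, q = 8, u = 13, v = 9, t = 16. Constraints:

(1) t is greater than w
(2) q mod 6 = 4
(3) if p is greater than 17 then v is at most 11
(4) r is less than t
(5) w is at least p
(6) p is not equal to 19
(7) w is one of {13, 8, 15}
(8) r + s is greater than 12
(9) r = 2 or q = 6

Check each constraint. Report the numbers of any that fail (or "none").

(1) t = 16, w = 11; 16 > 11 — holds.
(2) 8 mod 6 = 2, not 4 — does not hold.
(3) p = 19 > 17, so we need v ≤ 11; v = 9 ≤ 11 — holds.
(4) r = 2, t = 16; 2 < 16 — holds.
(5) w = 11, p = 19; 11 < 19 (want ≥) — does not hold.
(6) p = 19, but 19 is required to differ — does not hold.
(7) w = 11 is not in {13, 8, 15} — does not hold.
(8) r + s = 2 + 12 = 14; 14 > 12 — holds.
(9) r = 2 = 2 (first disjunct) — holds.

Constraints 2, 5, 6, 7 do not hold.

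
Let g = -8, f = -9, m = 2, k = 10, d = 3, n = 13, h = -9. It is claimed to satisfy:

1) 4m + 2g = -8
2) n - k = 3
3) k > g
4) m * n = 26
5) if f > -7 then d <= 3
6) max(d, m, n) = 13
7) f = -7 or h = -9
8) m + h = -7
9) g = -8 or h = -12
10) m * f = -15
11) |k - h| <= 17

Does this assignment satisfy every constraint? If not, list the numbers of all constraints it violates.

No — constraints 10 and 11 are not satisfied.

1) 4m + 2g = 4(2) + 2(-8) = -8 — satisfied.
2) n - k = 13 - 10 = 3 — satisfied.
3) k = 10, g = -8; 10 > -8 — satisfied.
4) m * n = 2 * 13 = 26 — satisfied.
5) f = -9, not > -7; antecedent false, conditional vacuously true — satisfied.
6) max(3, 2, 13) = 13 — satisfied.
7) f = -9 ≠ -7, but h = -9 = -9 (second disjunct) — satisfied.
8) m + h = 2 + (-9) = -7 — satisfied.
9) g = -8 = -8 (first disjunct) — satisfied.
10) m * f = 2 * (-9) = -18, not -15 — violated.
11) |10 - (-9)| = 19; 19 > 17, exceeds bound 17 — violated.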